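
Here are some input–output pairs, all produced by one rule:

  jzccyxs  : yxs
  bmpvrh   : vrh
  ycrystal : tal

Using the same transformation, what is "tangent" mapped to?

The pattern: keep only the last 3 characters.
So "tangent" becomes "ent".

ent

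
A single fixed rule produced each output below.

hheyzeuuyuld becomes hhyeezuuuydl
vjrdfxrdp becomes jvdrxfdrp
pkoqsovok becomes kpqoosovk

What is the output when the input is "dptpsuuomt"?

Rule — swap each adjacent pair of characters (1↔2, 3↔4, ...).
So "dptpsuuomt" becomes "pdptusoutm".

pdptusoutm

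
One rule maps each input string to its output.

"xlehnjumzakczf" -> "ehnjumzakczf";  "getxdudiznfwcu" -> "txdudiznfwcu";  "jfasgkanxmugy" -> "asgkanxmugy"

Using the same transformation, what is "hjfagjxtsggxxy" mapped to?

fagjxtsggxxy

In each case the input is transformed by: delete the first 2 characters.
On "hjfagjxtsggxxy" that produces "fagjxtsggxxy".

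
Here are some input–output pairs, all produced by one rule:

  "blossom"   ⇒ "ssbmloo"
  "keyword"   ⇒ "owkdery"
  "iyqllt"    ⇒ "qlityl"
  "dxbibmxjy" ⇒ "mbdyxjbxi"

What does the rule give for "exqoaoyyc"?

oaecxyqyo

The transformation: take characters alternately from the front and the back (1st, last, 2nd, 2nd-last, ...), then move the last 2 characters to the front (rotate right by 2).
Applying both steps to "exqoaoyyc": "ecxyqyooa", then "oaecxyqyo".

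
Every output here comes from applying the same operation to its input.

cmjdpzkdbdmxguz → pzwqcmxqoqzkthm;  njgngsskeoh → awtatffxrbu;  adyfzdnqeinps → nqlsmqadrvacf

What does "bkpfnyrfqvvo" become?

Rule — shift every letter 13 places forward in the alphabet (wrapping around) — i.e. ROT13.
"bkpfnyrfqvvo" → "oxcsalesdiib".

oxcsalesdiib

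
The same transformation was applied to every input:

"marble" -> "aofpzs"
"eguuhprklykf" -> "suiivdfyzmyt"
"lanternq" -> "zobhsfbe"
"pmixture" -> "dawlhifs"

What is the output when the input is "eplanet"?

Looking at the pairs, the operation is to shift every letter 12 places backward in the alphabet (wrapping around).
Doing the same to "eplanet": "sdzobsh".

sdzobsh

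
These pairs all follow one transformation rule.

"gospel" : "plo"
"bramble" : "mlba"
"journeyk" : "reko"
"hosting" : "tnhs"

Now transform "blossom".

sobo

In each case the input is transformed by: move the first 3 characters to the end (rotate left by 3), then keep every other character starting from the first (positions 1st, 3rd, 5th, ...).
So "blossom" becomes "sobo".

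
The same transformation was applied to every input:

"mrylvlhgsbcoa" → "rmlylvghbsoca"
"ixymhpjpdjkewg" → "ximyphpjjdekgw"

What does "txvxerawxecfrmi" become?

Rule — swap each adjacent pair of characters (1↔2, 3↔4, ...).
So "txvxerawxecfrmi" becomes "xtxvrewaexfcmri".

xtxvrewaexfcmri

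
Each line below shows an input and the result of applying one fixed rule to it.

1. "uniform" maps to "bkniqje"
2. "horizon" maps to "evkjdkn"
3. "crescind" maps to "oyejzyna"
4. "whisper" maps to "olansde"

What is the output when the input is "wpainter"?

In each case the input is transformed by: move the first 3 characters to the end (rotate left by 3), then shift every letter 4 places backward in the alphabet (wrapping around).
On "wpainter": the first step gives "interwpa", and the second then gives "ejpanslw".
(Check on "whisper": → "sperwhi" → "olansde" ✓)

ejpanslw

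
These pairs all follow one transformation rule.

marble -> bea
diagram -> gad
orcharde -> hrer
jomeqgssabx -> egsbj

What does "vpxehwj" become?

ewv

Looking at the pairs, the operation is to move the first 2 characters to the end (rotate left by 2), then keep every other character starting from the second (positions 2nd, 4th, 6th, ...).
Starting from "vpxehwj": after the first operation, "xehwjvp"; after the second, "ewv".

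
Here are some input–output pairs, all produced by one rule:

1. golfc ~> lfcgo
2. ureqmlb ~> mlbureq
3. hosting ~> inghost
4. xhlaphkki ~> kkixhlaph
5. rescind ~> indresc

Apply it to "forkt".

The pattern: move the last 3 characters to the front (rotate right by 3).
"forkt" → "rktfo".

rktfo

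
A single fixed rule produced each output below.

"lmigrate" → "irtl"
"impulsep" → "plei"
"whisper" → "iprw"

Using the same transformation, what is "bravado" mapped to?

aaob

The transformation: keep every other character starting from the first (positions 1st, 3rd, 5th, ...), then move the first character to the end.
For "bravado", step one produces "baao"; step two turns that into "aaob".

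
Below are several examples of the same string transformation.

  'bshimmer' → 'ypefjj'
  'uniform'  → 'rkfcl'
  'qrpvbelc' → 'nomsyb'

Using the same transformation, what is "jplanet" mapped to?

gmixk

Looking at the pairs, the operation is to shift every letter 3 places backward in the alphabet (wrapping around), then delete the last 2 characters.
Starting from "jplanet": after the first operation, "gmixkbq"; after the second, "gmixk".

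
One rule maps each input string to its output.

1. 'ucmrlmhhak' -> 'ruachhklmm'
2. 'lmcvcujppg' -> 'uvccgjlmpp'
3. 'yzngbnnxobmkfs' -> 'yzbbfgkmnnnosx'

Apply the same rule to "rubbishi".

subbhiir

The rule is to sort the characters into alphabetical order, then move the last 2 characters to the front (rotate right by 2).
For "rubbishi", step one produces "bbhiirsu"; step two turns that into "subbhiir".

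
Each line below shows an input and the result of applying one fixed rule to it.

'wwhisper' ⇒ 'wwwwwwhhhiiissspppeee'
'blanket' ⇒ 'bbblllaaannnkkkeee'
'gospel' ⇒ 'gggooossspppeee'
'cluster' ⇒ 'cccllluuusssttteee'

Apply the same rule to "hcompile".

In each case the input is transformed by: delete the last character, then repeat every character 3 times.
Applying both steps to "hcompile": "hcompil", then "hhhcccooommmpppiiilll".

hhhcccooommmpppiiilll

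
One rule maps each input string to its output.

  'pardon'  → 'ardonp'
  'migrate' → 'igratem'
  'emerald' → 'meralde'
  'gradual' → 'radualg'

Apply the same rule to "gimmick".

immickg

In each case the input is transformed by: move the first character to the end.
For "gimmick" the result is "immickg".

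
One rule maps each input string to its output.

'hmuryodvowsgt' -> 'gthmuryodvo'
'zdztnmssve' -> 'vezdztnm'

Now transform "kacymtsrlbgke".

In each case the input is transformed by: move the last 2 characters to the front (rotate right by 2), then delete the last 2 characters.
Working it through for "kacymtsrlbgke": intermediate "kekacymtsrlbg", final "kekacymtsrl".

kekacymtsrl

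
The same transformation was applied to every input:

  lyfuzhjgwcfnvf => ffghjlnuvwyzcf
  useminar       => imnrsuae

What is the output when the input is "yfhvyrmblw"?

hlmrvwyybf

Each output is the input with this applied: sort the characters into alphabetical order, then move the first 2 characters to the end (rotate left by 2).
Working it through for "yfhvyrmblw": intermediate "bfhlmrvwyy", final "hlmrvwyybf".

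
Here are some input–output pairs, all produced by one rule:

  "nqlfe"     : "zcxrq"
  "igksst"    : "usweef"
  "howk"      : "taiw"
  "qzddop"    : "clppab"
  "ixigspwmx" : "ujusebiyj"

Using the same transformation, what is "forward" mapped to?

radimdp

Rule — shift every letter 12 places forward in the alphabet (wrapping around).
Doing the same to "forward": "radimdp".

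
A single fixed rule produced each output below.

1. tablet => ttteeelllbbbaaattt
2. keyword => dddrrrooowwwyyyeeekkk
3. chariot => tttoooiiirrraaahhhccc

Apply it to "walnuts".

The pattern: reverse the string, then repeat every character 3 times.
On "walnuts": the first step gives "stunlaw", and the second then gives "ssstttuuunnnlllaaawww".

ssstttuuunnnlllaaawww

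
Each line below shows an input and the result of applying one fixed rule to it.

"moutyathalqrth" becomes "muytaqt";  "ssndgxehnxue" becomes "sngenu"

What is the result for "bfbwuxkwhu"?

In each case the input is transformed by: keep every other character starting from the first (positions 1st, 3rd, 5th, ...).
So "bfbwuxkwhu" becomes "bbukh".

bbukh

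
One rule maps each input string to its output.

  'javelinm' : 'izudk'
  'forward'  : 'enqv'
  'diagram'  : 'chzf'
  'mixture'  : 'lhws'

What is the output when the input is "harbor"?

gzq

The transformation: shift every letter 1 place backward in the alphabet (wrapping around), then delete the last 3 characters.
Applying both steps to "harbor": "gzqanq", then "gzq".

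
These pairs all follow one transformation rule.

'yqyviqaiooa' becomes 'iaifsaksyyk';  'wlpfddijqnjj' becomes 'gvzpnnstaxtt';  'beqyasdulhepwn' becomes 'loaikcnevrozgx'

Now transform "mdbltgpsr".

Looking at the pairs, the operation is to shift every letter 10 places forward in the alphabet (wrapping around).
"mdbltgpsr" → "wnlvdqzcb".

wnlvdqzcb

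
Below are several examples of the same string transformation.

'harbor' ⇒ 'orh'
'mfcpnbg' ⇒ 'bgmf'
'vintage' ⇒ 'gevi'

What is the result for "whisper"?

Looking at the pairs, the operation is to move the last 2 characters to the front (rotate right by 2), then delete the last 3 characters.
Applying both steps to "whisper": "erwhisp", then "erwh".

erwh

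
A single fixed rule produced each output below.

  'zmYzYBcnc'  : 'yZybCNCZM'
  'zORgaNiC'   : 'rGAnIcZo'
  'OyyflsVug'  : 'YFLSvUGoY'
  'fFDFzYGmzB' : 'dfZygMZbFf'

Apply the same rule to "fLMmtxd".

In each case the input is transformed by: move the first 2 characters to the end (rotate left by 2), then flip the case of every letter.
Starting from "fLMmtxd": after the first operation, "MmtxdfL"; after the second, "mMTXDFl".
(Check on "OyyflsVug": → "yflsVugOy" → "YFLSvUGoY" ✓)

mMTXDFl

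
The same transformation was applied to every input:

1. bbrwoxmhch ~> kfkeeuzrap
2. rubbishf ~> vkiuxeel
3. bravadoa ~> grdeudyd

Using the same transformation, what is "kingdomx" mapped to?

rpanlqjg

The rule is to shift every letter 3 places forward in the alphabet (wrapping around), then move the last 3 characters to the front (rotate right by 3).
For "kingdomx", step one produces "nlqjgrpa"; step two turns that into "rpanlqjg".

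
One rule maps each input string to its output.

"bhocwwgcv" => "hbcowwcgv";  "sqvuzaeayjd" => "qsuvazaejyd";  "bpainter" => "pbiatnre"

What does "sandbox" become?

asdnobx

What's happening: swap each adjacent pair of characters (1↔2, 3↔4, ...).
Applying that to "sandbox" gives "asdnobx".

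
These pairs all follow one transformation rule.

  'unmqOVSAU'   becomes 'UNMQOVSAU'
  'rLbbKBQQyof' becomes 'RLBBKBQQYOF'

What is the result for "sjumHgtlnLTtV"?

The rule is to convert every letter to uppercase.
On "sjumHgtlnLTtV" that produces "SJUMHGTLNLTTV".

SJUMHGTLNLTTV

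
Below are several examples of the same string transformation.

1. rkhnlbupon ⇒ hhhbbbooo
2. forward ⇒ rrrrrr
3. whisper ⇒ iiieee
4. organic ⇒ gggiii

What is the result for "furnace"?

rrrccc

The pattern: keep one character in every 3, starting at position 3 (positions 3rd, 6th, 9th, ...), then repeat every character 3 times.
Working it through for "furnace": intermediate "rc", final "rrrccc".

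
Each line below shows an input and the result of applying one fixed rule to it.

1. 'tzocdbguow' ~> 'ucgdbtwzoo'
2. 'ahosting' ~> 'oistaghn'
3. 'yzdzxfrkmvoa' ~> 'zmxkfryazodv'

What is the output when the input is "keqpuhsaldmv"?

The pattern: take characters alternately from the front and the back (1st, last, 2nd, 2nd-last, ...), then swap the front and back halves of the string.
On "keqpuhsaldmv": the first step gives "kvemqdpluahs", and the second then gives "pluahskvemqd".

pluahskvemqd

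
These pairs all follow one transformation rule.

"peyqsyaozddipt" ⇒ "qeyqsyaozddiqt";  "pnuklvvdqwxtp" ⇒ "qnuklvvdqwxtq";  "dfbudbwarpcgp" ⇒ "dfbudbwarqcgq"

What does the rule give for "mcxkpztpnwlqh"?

mcxkqztqnwlqh

Each output is the input with this applied: replace every "p" with "q".
Doing the same to "mcxkpztpnwlqh": "mcxkqztqnwlqh".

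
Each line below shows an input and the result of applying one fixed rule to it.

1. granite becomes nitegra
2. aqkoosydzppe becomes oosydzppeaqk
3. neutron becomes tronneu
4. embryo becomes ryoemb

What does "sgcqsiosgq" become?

Looking at the pairs, the operation is to move the first 3 characters to the end (rotate left by 3).
Applying that to "sgcqsiosgq" gives "qsiosgqsgc".

qsiosgqsgc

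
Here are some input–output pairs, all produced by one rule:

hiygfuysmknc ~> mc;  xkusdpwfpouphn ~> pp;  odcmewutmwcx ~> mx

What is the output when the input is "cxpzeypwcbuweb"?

The pattern: keep one character in every 3, starting at position 3 (positions 3rd, 6th, 9th, ...), then delete the first 2 characters.
So "cxpzeypwcbuweb" becomes "cw".

cw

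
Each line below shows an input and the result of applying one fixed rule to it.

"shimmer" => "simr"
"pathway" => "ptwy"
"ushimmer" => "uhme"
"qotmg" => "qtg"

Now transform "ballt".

The rule is to keep every other character starting from the first (positions 1st, 3rd, 5th, ...).
For "ballt" the result is "blt".

blt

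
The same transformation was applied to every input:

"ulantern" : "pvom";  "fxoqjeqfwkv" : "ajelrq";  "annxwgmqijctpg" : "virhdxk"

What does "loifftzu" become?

gdau

What's happening: shift every letter 5 places backward in the alphabet (wrapping around), then keep every other character starting from the first (positions 1st, 3rd, 5th, ...).
On "loifftzu": the first step gives "gjdaaoup", and the second then gives "gdau".
(Check on "fxoqjeqfwkv": → "asjlezlarfq" → "ajelrq" ✓)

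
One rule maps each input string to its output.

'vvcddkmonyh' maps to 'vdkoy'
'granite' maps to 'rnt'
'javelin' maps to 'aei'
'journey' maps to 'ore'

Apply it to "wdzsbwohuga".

dswhg

In each case the input is transformed by: keep every other character starting from the second (positions 2nd, 4th, 6th, ...).
So "wdzsbwohuga" becomes "dswhg".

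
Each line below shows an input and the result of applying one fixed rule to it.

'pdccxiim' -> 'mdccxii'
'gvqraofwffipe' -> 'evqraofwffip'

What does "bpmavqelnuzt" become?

tpmavqelnuz

The transformation: delete the first character, then move the last character to the front.
Starting from "bpmavqelnuzt": after the first operation, "pmavqelnuzt"; after the second, "tpmavqelnuz".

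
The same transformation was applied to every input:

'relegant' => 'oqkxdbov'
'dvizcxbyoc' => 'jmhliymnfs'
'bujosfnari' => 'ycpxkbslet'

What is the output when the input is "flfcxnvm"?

The rule is to shift every letter 10 places forward in the alphabet (wrapping around), then move the first 3 characters to the end (rotate left by 3).
On "flfcxnvm": the first step gives "pvpmhxfw", and the second then gives "mhxfwpvp".

mhxfwpvp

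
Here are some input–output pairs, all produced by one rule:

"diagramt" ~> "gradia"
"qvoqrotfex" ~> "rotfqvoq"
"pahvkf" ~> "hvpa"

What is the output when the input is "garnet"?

The transformation: delete the last 2 characters, then swap the front and back halves of the string.
For "garnet", step one produces "garn"; step two turns that into "rnga".

rnga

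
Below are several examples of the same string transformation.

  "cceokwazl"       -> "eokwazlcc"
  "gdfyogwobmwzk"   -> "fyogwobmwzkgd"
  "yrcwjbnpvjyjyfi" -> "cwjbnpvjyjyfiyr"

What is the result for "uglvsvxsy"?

Each output is the input with this applied: move the first 2 characters to the end (rotate left by 2).
Applying that to "uglvsvxsy" gives "lvsvxsyug".

lvsvxsyug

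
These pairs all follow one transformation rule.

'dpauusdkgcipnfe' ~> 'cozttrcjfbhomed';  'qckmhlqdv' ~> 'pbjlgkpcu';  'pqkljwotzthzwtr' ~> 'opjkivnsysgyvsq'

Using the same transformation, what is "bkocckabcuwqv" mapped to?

ajnbbjzabtvpu

The rule is to shift every letter 1 place backward in the alphabet (wrapping around).
Doing the same to "bkocckabcuwqv": "ajnbbjzabtvpu".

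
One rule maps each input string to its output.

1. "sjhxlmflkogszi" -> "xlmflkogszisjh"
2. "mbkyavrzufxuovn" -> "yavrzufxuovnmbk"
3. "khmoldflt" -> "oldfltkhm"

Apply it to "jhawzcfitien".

wzcfitienjha

What's happening: move the first 3 characters to the end (rotate left by 3).
On "jhawzcfitien" that produces "wzcfitienjha".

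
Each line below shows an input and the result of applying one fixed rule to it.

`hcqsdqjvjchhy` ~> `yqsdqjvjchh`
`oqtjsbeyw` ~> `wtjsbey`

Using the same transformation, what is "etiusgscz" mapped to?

Rule — delete the first 2 characters, then move the last character to the front.
Starting from "etiusgscz": after the first operation, "iusgscz"; after the second, "ziusgsc".

ziusgsc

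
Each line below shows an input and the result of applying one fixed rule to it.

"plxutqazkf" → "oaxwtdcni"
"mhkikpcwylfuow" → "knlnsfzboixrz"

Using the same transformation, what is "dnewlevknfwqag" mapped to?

qhzohynqiztdj

What's happening: delete the first character, then shift every letter 3 places forward in the alphabet (wrapping around).
Starting from "dnewlevknfwqag": after the first operation, "newlevknfwqag"; after the second, "qhzohynqiztdj".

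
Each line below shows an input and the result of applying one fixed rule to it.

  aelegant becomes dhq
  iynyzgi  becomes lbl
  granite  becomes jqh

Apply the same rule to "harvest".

Each output is the input with this applied: shift every letter 3 places forward in the alphabet (wrapping around), then keep one character in every 3, starting at position 1 (positions 1st, 4th, 7th, ...).
Starting from "harvest": after the first operation, "kduyhvw"; after the second, "kyw".

kyw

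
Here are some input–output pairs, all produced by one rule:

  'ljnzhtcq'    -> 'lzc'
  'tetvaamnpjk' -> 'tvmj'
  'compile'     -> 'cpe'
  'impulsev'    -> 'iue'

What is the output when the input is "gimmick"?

gmk

The pattern: keep one character in every 3, starting at position 1 (positions 1st, 4th, 7th, ...).
Applying that to "gimmick" gives "gmk".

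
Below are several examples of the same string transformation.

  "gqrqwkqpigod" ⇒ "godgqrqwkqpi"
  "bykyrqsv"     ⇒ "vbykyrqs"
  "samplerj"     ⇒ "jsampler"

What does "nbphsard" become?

dnbphsar

The transformation: swap the front and back halves of the string, then move the first 3 characters to the end (rotate left by 3).
On "nbphsard": the first step gives "sardnbph", and the second then gives "dnbphsar".
(Check on "samplerj": → "lerjsamp" → "jsampler" ✓)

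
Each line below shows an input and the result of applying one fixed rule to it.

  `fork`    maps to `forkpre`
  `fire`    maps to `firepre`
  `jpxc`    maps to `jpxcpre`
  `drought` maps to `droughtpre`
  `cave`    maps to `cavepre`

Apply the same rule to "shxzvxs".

shxzvxspre

Each output is the input with this applied: append "pre".
Doing the same to "shxzvxs": "shxzvxspre".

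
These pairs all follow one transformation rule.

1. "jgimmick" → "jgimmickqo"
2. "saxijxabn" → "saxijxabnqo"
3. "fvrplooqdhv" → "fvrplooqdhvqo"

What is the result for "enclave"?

Looking at the pairs, the operation is to append "qo".
"enclave" → "enclaveqo".

enclaveqo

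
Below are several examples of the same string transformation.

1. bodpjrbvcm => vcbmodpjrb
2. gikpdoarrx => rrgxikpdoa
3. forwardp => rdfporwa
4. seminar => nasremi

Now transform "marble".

blmear

What's happening: swap the first and last characters, then move the last 3 characters to the front (rotate right by 3).
On "marble": the first step gives "earblm", and the second then gives "blmear".
(Check on "seminar": → "reminas" → "nasremi" ✓)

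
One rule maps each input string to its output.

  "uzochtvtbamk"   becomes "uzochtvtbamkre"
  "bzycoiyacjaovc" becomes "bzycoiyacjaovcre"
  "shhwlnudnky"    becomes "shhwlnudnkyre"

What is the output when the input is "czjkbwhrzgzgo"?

czjkbwhrzgzgore

What's happening: append "re".
For "czjkbwhrzgzgo" the result is "czjkbwhrzgzgore".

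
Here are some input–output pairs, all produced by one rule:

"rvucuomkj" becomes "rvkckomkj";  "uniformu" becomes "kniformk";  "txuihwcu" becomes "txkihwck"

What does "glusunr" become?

glksknr

The transformation: replace every "u" with "k".
On "glusunr" that produces "glksknr".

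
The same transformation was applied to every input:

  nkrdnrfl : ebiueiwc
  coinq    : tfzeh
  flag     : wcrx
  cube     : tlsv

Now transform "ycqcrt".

pthtik

Looking at the pairs, the operation is to shift every letter 9 places backward in the alphabet (wrapping around).
For "ycqcrt" the result is "pthtik".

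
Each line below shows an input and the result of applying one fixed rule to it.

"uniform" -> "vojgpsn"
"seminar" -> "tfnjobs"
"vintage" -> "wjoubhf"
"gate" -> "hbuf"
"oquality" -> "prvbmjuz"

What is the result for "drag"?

In each case the input is transformed by: shift every letter 1 place forward in the alphabet (wrapping around).
Doing the same to "drag": "esbh".

esbh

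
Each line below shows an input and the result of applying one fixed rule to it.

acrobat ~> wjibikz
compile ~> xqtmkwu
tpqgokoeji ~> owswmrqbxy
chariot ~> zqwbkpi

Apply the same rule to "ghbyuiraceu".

Each output is the input with this applied: shift every letter 8 places forward in the alphabet (wrapping around), then move the first 3 characters to the end (rotate left by 3).
Working it through for "ghbyuiraceu": intermediate "opjgcqzikmc", final "gcqzikmcopj".

gcqzikmcopj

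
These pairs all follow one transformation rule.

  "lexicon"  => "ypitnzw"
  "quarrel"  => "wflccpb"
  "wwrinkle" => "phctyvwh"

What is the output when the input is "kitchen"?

ytenspv

Each output is the input with this applied: swap the first and last characters, then shift every letter 11 places forward in the alphabet (wrapping around).
So "kitchen" becomes "ytenspv".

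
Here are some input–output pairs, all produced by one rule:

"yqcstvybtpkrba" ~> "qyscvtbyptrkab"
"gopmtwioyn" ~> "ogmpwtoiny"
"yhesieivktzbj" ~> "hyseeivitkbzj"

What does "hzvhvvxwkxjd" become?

Each output is the input with this applied: swap each adjacent pair of characters (1↔2, 3↔4, ...).
"hzvhvvxwkxjd" → "zhhvvvwxxkdj".

zhhvvvwxxkdj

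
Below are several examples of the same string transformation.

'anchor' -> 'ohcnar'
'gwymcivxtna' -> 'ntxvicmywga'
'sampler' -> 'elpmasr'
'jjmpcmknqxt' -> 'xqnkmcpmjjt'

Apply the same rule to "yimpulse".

slupmiye

What's happening: move the last character to the front, then reverse the string.
On "yimpulse": the first step gives "eyimpuls", and the second then gives "slupmiye".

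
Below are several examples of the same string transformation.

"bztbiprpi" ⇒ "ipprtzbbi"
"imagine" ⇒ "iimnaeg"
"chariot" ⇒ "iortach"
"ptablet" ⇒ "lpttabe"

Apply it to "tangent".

What's happening: sort the characters into alphabetical order, then move the first 3 characters to the end (rotate left by 3).
Applying both steps to "tangent": "aegnntt", then "nnttaeg".

nnttaeg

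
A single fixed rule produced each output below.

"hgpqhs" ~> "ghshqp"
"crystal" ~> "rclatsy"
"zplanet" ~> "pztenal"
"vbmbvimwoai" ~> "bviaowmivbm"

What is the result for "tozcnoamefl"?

The rule is to move the first 2 characters to the end (rotate left by 2), then reverse the string.
Starting from "tozcnoamefl": after the first operation, "zcnoameflto"; after the second, "otlfemaoncz".
(Check on "hgpqhs": → "pqhshg" → "ghshqp" ✓)

otlfemaoncz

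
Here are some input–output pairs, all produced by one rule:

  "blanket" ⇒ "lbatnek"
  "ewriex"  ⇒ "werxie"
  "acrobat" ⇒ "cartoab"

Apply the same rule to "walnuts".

The rule is to move the first character to the end, then take characters alternately from the front and the back (1st, last, 2nd, 2nd-last, ...).
Starting from "walnuts": after the first operation, "alnutsw"; after the second, "awlsntu".

awlsntu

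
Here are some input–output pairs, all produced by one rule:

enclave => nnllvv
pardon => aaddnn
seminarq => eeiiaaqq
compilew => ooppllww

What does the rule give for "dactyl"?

The rule is to keep every other character starting from the second (positions 2nd, 4th, 6th, ...), then double every character.
Starting from "dactyl": after the first operation, "atl"; after the second, "aattll".

aattll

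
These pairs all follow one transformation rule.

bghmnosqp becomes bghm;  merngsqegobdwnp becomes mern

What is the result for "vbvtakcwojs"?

vbvt

Each output is the input with this applied: keep only the first 4 characters.
Doing the same to "vbvtakcwojs": "vbvt".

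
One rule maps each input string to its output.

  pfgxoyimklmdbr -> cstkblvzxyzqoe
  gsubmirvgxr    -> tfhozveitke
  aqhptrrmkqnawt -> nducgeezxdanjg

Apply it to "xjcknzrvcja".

kwpxameipwn

Each output is the input with this applied: shift every letter 13 places forward in the alphabet (wrapping around) — i.e. ROT13.
Applying that to "xjcknzrvcja" gives "kwpxameipwn".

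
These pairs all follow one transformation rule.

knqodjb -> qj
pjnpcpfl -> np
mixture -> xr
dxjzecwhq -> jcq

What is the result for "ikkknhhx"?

kh

In each case the input is transformed by: keep one character in every 3, starting at position 3 (positions 3rd, 6th, 9th, ...).
"ikkknhhx" → "kh".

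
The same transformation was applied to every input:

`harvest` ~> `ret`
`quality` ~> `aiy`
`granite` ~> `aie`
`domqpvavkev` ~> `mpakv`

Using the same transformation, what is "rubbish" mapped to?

What's happening: keep every other character starting from the first (positions 1st, 3rd, 5th, ...), then delete the first character.
"rubbish" → "rbih" → "bih".

bih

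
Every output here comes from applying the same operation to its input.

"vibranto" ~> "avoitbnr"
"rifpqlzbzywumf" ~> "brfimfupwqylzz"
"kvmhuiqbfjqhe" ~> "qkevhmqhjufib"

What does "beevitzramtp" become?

zbpetemvairt

The rule is to take characters alternately from the front and the back (1st, last, 2nd, 2nd-last, ...), then move the last character to the front.
Starting from "beevitzramtp": after the first operation, "bpetemvairtz"; after the second, "zbpetemvairt".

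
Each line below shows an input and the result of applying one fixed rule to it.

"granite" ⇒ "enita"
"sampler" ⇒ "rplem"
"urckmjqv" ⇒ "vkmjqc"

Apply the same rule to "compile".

epilm

Each output is the input with this applied: delete the first 2 characters, then swap the first and last characters.
Starting from "compile": after the first operation, "mpile"; after the second, "epilm".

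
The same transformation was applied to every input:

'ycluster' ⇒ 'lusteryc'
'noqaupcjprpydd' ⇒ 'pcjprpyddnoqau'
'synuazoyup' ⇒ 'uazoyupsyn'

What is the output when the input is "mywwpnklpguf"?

The transformation: swap the front and back halves of the string, then move the last 2 characters to the front (rotate right by 2).
Applying both steps to "mywwpnklpguf": "klpgufmywwpn", then "pnklpgufmyww".
(Check on "ycluster": → "steryclu" → "lusteryc" ✓)

pnklpgufmyww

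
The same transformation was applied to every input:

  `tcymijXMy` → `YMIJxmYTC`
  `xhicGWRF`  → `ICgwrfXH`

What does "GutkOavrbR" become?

The rule is to move the first 2 characters to the end (rotate left by 2), then flip the case of every letter.
Working it through for "GutkOavrbR": intermediate "tkOavrbRGu", final "TKoAVRBrgU".
(Check on "tcymijXMy": → "ymijXMytc" → "YMIJxmYTC" ✓)

TKoAVRBrgU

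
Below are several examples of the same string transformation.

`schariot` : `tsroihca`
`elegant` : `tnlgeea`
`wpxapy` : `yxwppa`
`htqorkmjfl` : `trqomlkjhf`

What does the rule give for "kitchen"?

tnkihec

The transformation: sort the characters into reverse alphabetical order.
Applying that to "kitchen" gives "tnkihec".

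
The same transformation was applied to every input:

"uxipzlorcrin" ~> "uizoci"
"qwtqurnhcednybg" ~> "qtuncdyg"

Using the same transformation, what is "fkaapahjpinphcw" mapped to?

Looking at the pairs, the operation is to keep every other character starting from the first (positions 1st, 3rd, 5th, ...).
Applying that to "fkaapahjpinphcw" gives "faphpnhw".

faphpnhw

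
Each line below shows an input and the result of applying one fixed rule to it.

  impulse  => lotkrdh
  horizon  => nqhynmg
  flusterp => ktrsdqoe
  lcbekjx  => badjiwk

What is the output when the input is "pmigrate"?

What's happening: move the first character to the end, then shift every letter 1 place backward in the alphabet (wrapping around).
On "pmigrate": the first step gives "migratep", and the second then gives "lhfqzsdo".

lhfqzsdo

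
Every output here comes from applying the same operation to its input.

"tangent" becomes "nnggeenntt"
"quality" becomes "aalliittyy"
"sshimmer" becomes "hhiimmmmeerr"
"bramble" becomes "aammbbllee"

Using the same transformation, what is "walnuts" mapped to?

llnnuuttss

The rule is to delete the first 2 characters, then double every character.
For "walnuts", step one produces "lnuts"; step two turns that into "llnnuuttss".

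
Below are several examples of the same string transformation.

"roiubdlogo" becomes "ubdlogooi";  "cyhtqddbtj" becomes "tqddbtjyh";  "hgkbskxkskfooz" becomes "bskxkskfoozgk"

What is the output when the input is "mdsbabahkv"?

What's happening: delete the first character, then move the first 2 characters to the end (rotate left by 2).
"mdsbabahkv" → "dsbabahkv" → "babahkvds".

babahkvds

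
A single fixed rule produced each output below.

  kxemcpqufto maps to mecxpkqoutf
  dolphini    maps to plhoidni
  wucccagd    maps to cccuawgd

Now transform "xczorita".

ozrcixta

What's happening: move the first 3 characters to the end (rotate left by 3), then take characters alternately from the front and the back (1st, last, 2nd, 2nd-last, ...).
Starting from "xczorita": after the first operation, "oritaxcz"; after the second, "ozrcixta".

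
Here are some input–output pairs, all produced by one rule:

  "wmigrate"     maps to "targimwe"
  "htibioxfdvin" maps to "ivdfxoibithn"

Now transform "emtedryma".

myrdetmea

The pattern: reverse the string, then move the first character to the end.
"emtedryma" → "amyrdetme" → "myrdetmea".
(Check on "htibioxfdvin": → "nivdfxoibith" → "ivdfxoibithn" ✓)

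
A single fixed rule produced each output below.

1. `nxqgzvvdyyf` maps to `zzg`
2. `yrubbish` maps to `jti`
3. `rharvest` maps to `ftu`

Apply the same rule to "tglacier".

The rule is to shift every letter 1 place forward in the alphabet (wrapping around), then keep only the last 3 characters.
Working it through for "tglacier": intermediate "uhmbdjfs", final "jfs".
(Check on "yrubbish": → "zsvccjti" → "jti" ✓)

jfs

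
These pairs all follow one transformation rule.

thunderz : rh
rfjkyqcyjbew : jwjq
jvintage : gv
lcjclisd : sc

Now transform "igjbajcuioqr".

Looking at the pairs, the operation is to swap the front and back halves of the string, then keep one character in every 3, starting at position 3 (positions 3rd, 6th, 9th, ...).
Starting from "igjbajcuioqr": after the first operation, "cuioqrigjbaj"; after the second, "irjj".

irjj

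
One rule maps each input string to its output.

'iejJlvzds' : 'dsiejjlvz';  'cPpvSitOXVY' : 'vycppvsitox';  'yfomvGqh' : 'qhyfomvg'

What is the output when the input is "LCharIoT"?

What's happening: move the last 2 characters to the front (rotate right by 2), then convert every letter to lowercase.
For "LCharIoT", step one produces "oTLCharI"; step two turns that into "otlchari".

otlchari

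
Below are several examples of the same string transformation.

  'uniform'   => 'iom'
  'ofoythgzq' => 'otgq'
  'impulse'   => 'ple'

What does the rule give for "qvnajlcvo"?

njco

Looking at the pairs, the operation is to move the first character to the end, then keep every other character starting from the second (positions 2nd, 4th, 6th, ...).
Applying both steps to "qvnajlcvo": "vnajlcvoq", then "njco".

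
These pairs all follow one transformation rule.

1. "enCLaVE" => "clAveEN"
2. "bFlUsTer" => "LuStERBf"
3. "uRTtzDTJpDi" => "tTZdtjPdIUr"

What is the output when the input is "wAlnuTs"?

LNUtSWa

What's happening: flip the case of every letter, then move the first 2 characters to the end (rotate left by 2).
Doing the same to "wAlnuTs": "LNUtSWa".
(Check on "uRTtzDTJpDi": → "UrtTZdtjPdI" → "tTZdtjPdIUr" ✓)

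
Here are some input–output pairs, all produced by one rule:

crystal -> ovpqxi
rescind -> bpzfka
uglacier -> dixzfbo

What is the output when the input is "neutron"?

In each case the input is transformed by: delete the first character, then shift every letter 3 places backward in the alphabet (wrapping around).
Starting from "neutron": after the first operation, "eutron"; after the second, "brqolk".
(Check on "uglacier": → "glacier" → "dixzfbo" ✓)

brqolk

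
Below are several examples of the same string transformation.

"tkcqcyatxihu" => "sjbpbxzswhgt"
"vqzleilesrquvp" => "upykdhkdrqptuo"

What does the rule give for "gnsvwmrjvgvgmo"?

In each case the input is transformed by: shift every letter 1 place backward in the alphabet (wrapping around).
Applying that to "gnsvwmrjvgvgmo" gives "fmruvlqiufufln".

fmruvlqiufufln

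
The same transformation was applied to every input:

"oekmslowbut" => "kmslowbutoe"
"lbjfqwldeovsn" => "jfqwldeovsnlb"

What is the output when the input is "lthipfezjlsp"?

Rule — move the first 2 characters to the end (rotate left by 2).
"lthipfezjlsp" → "hipfezjlsplt".

hipfezjlsplt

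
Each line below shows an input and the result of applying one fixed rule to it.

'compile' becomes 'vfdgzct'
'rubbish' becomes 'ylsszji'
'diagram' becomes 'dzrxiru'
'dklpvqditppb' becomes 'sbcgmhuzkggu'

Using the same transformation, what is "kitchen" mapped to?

ezktyvb

What's happening: shift every letter 9 places backward in the alphabet (wrapping around), then swap the first and last characters.
"kitchen" → "bzktyve" → "ezktyvb".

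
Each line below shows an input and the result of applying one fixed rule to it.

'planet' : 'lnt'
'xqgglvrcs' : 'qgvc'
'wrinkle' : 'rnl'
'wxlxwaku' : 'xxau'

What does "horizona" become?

Each output is the input with this applied: keep every other character starting from the second (positions 2nd, 4th, 6th, ...).
Doing the same to "horizona": "oioa".

oioa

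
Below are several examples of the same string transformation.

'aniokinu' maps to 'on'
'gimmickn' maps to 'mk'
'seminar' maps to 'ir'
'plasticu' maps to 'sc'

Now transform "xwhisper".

What's happening: keep one character in every 3, starting at position 1 (positions 1st, 4th, 7th, ...), then delete the first character.
Working it through for "xwhisper": intermediate "xie", final "ie".

ie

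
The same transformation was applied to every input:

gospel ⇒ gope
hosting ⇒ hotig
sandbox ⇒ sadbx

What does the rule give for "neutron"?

What's happening: double every character, then keep one character in every 3, starting at position 1 (positions 1st, 4th, 7th, ...).
For "neutron", step one produces "nneeuuttrroonn"; step two turns that into "netrn".

netrn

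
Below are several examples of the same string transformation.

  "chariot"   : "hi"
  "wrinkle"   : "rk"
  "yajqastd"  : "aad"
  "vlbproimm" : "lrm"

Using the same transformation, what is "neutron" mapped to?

er

What's happening: keep one character in every 3, starting at position 2 (positions 2nd, 5th, 8th, ...).
For "neutron" the result is "er".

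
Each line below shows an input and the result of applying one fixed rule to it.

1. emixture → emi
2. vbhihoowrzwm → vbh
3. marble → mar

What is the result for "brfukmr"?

brf

In each case the input is transformed by: keep only the first 3 characters.
"brfukmr" → "brf".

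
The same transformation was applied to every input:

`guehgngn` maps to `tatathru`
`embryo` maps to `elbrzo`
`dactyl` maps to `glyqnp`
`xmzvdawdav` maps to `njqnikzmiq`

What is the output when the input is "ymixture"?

gherlzvk

The rule is to shift every letter 13 places forward in the alphabet (wrapping around) — i.e. ROT13, then swap the front and back halves of the string.
"ymixture" → "lzvkgher" → "gherlzvk".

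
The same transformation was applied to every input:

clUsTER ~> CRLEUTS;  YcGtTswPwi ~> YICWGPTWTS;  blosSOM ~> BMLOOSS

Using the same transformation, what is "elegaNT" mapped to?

ETLNEAG

The rule is to take characters alternately from the front and the back (1st, last, 2nd, 2nd-last, ...), then convert every letter to uppercase.
On "elegaNT": the first step gives "eTlNeag", and the second then gives "ETLNEAG".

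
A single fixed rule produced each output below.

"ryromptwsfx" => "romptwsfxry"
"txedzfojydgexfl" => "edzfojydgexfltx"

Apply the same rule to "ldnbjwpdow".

Each output is the input with this applied: move the first 2 characters to the end (rotate left by 2).
On "ldnbjwpdow" that produces "nbjwpdowld".

nbjwpdowld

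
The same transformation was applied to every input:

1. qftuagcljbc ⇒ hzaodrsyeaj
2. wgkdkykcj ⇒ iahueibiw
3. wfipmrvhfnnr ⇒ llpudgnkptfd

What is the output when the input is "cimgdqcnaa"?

lyyagkeboa

What's happening: move the last 3 characters to the front (rotate right by 3), then shift every letter 2 places backward in the alphabet (wrapping around).
For "cimgdqcnaa", step one produces "naacimgdqc"; step two turns that into "lyyagkeboa".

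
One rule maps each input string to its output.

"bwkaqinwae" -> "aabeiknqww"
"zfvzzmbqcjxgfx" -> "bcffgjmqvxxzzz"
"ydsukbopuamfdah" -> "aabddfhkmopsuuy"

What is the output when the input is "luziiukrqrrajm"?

Each output is the input with this applied: sort the characters into alphabetical order.
"luziiukrqrrajm" → "aiijklmqrrruuz".

aiijklmqrrruuz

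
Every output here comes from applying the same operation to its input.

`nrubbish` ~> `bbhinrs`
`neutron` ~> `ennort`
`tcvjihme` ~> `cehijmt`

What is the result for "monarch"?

What's happening: sort the characters into alphabetical order, then delete the last character.
Applying both steps to "monarch": "achmnor", then "achmno".
(Check on "tcvjihme": → "cehijmtv" → "cehijmt" ✓)

achmno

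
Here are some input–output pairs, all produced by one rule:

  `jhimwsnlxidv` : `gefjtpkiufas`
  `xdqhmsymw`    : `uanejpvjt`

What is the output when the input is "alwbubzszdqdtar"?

What's happening: shift every letter 3 places backward in the alphabet (wrapping around).
Applying that to "alwbubzszdqdtar" gives "xityrywpwanaqxo".

xityrywpwanaqxo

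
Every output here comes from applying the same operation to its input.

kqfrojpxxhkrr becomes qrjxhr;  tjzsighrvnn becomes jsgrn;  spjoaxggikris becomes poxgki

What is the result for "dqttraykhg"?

qtakg

In each case the input is transformed by: keep every other character starting from the second (positions 2nd, 4th, 6th, ...).
For "dqttraykhg" the result is "qtakg".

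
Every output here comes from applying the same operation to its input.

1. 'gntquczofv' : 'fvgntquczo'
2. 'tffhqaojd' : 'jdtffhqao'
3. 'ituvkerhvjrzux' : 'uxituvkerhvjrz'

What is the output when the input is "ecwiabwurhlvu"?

The transformation: move the last 2 characters to the front (rotate right by 2).
For "ecwiabwurhlvu" the result is "vuecwiabwurhl".

vuecwiabwurhl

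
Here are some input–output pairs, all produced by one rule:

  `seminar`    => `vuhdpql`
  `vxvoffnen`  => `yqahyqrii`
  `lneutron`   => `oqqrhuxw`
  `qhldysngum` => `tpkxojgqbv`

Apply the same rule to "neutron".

qqhrxuw

The pattern: take characters alternately from the front and the back (1st, last, 2nd, 2nd-last, ...), then shift every letter 3 places forward in the alphabet (wrapping around).
Working it through for "neutron": intermediate "nneourt", final "qqhrxuw".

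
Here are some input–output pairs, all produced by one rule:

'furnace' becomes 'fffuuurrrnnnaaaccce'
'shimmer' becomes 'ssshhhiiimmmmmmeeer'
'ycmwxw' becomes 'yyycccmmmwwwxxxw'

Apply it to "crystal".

What's happening: repeat every character 3 times, then delete the last 2 characters.
Applying both steps to "crystal": "cccrrryyyssstttaaalll", then "cccrrryyyssstttaaal".

cccrrryyyssstttaaal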